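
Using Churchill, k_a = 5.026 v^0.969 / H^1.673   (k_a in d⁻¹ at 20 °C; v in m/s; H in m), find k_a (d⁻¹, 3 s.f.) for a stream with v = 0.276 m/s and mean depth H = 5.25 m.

k_a ≈ 0.0901 d⁻¹

k_a = 5.026 × 0.276^0.969 / 5.25^1.673 = 5.026 × 0.2872 / 16.03 = 0.09008 d⁻¹.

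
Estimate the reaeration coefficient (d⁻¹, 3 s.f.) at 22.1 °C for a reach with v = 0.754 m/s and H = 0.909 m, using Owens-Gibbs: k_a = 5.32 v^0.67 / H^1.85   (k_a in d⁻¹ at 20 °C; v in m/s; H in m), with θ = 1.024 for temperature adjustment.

k_a ≈ 5.52 d⁻¹

k_a(20) = 5.32 × 0.754^0.67 / 0.909^1.85 = 5.32 × 0.8276 / 0.8382 = 5.253 d⁻¹.
k_a(22.1) = 5.253 × 1.024^(22.1−20) = 5.253 × 1.051 = 5.521 d⁻¹.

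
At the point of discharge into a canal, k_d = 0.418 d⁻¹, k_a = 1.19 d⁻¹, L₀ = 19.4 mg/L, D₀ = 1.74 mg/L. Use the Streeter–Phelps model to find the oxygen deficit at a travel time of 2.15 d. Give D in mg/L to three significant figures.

k_d L₀/(k_a−k_d) = 0.418×19.4/(1.19−0.418) = 8.109/0.7720 = 10.50 mg/L.
e^(−k_d t) = e^(−0.418×2.150) = 0.4071; e^(−k_a t) = e^(−1.19×2.150) = 0.07742.
D = 10.50 × (0.4071 − 0.07742) + 1.74 × 0.07742 = 3.463 + 0.1347 = 3.598 mg/L.

D ≈ 3.60 mg/L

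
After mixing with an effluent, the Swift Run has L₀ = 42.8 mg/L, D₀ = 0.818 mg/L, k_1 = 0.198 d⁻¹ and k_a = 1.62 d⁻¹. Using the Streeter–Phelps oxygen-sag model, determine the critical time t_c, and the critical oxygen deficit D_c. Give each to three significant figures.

t_c ≈ 1.37 d; D_c ≈ 3.98 mg/L

At the critical point dD/dt = 0, so k_1 L₀ e^(−k_1 t) = k_a D. Substituting D(t) from the Streeter–Phelps equation and solving for t gives
t_c = ln[(k_a/k_1)(1 − D₀(k_a−k_1)/(k_1 L₀))] / (k_a−k_1).
Here k_a−k_1 = 1.422 d⁻¹ and 1 − D₀(k_a−k_1)/(k_1 L₀) = 1 − 0.818×1.422/(0.198×42.8) = 0.8627, so
t_c = ln(8.182 × 0.8627) / 1.422 = 1.954 / 1.422 = 1.374 d.
D_c = (k_1/k_a) L₀ e^(−k_1 t_c) = (0.198/1.62) × 42.8 × e^(−0.198×1.374) = 0.1222 × 42.8 × 0.7618 = 3.985 mg/L.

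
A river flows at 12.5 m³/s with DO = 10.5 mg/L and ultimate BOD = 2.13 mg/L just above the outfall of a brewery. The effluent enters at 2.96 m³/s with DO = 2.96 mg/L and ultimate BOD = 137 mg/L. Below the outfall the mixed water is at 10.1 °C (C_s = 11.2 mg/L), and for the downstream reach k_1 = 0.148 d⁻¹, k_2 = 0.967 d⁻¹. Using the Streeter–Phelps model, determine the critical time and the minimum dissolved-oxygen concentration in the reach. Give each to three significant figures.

Mixed DO = (12.5×10.5 + 2.96×2.96)/(12.5+2.96) = 140.0/15.46 = 9.056 mg/L.
Mixed L₀ = (12.5×2.13 + 2.96×137)/(15.46) = 432.1/15.46 = 27.95 mg/L.
Initial deficit D₀ = C_s − DO₀ = 11.2 − 9.056 = 2.144 mg/L.
t_c = (1/0.8190) ln[(0.967/0.148)(1 − 2.144×0.8190/(0.148×27.95))] = 1.221 × ln(3.761) = 1.617 d.
D_c = (0.148/0.967) × 27.95 × e^(−0.148×1.617) = 0.1531 × 27.95 × 0.7871 = 3.367 mg/L.
Minimum DO = 11.2 − 3.367 = 7.833 mg/L.

t_c ≈ 1.62 d; minimum DO ≈ 7.83 mg/L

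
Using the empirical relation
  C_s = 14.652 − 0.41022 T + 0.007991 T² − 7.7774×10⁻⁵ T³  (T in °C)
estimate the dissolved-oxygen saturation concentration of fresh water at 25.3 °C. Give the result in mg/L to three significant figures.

C_s = 14.652 − 0.41022×25.3 + 0.007991×25.3² − 7.7774×10⁻⁵×25.3³ = 8.129 mg/L.

C_s ≈ 8.13 mg/L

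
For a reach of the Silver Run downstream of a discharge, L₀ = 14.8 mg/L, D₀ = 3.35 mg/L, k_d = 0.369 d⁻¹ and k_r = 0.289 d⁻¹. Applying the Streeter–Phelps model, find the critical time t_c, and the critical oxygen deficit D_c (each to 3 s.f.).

At the critical point dD/dt = 0, so k_d L₀ e^(−k_d t) = k_r D. Substituting D(t) from the Streeter–Phelps equation and solving for t gives
t_c = ln[(k_r/k_d)(1 − D₀(k_r−k_d)/(k_d L₀))] / (k_r−k_d).
Here k_r−k_d = -0.08000 d⁻¹ and 1 − D₀(k_r−k_d)/(k_d L₀) = 1 − 3.35×-0.08000/(0.369×14.8) = 1.049, so
t_c = ln(0.7832 × 1.049) / -0.08000 = -0.1965 / -0.08000 = 2.456 d.
L(t_c) = L₀ e^(−k_d t_c) = 14.8 × 0.4041 = 5.980 mg/L, and at the critical point k_r D_c = k_d L, so D_c = (0.369/0.289) × 5.980 = 7.636 mg/L.

t_c ≈ 2.46 d; D_c ≈ 7.64 mg/L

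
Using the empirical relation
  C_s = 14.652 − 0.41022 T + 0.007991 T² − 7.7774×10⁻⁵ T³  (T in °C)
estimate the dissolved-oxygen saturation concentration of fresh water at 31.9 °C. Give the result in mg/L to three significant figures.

C_s = 14.652 − 0.41022×31.9 + 0.007991×31.9² − 7.7774×10⁻⁵×31.9³ = 7.173 mg/L.

C_s ≈ 7.17 mg/L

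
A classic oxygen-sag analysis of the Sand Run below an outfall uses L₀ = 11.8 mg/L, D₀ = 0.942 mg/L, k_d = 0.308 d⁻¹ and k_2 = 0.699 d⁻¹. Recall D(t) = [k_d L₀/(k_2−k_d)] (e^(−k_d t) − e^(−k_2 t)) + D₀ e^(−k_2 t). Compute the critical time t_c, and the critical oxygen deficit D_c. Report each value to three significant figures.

t_c = [1/(k_2−k_d)] ln[(k_2/k_d)(1 − D₀(k_2−k_d)/(k_d L₀))]
= [1/(0.699−0.308)] ln[(0.699/0.308)(1 − 0.942×0.3910/(0.308×11.8))]
= (1/0.3910) ln[2.269 × 0.8987] = 2.558 × ln(2.039) = 2.558 × 0.7127 = 1.823 d.
D_c = (k_d/k_2) L₀ e^(−k_d t_c) = (0.308/0.699) × 11.8 × e^(−0.308×1.823) = 0.4406 × 11.8 × 0.5704 = 2.966 mg/L.

t_c ≈ 1.82 d; D_c ≈ 2.97 mg/L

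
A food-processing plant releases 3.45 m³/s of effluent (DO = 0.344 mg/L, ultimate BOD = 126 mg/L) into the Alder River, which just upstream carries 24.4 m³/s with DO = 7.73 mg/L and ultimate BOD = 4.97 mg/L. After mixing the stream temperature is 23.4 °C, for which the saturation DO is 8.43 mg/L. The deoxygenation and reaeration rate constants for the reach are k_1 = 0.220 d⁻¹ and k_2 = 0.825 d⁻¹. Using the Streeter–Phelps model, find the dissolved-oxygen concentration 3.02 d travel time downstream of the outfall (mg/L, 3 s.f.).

Mixed DO = (24.4×7.73 + 3.45×0.344)/(24.4+3.45) = 189.8/27.85 = 6.815 mg/L.
Mixed L₀ = (24.4×4.97 + 3.45×126)/(27.85) = 556.0/27.85 = 19.96 mg/L.
Initial deficit D₀ = C_s − DO₀ = 8.43 − 6.815 = 1.615 mg/L.
D(3.02) = [0.220×19.96/(0.825−0.220)](e^(−0.220×3.02) − e^(−0.825×3.02)) + 1.615 e^(−0.825×3.02)
= 7.259 × (0.5146 − 0.08279) + 1.615 × 0.08279 = 3.268 mg/L.
DO = 8.43 − 3.268 = 5.162 mg/L.

DO ≈ 5.16 mg/L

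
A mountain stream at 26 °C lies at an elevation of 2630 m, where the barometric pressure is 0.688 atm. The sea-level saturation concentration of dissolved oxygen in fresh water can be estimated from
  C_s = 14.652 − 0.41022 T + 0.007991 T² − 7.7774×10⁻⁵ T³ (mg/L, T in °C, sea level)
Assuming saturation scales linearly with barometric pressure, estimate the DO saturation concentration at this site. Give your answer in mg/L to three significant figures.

At sea level: C_s = 14.652 − 0.41022×26 + 0.007991×26² − 7.7774×10⁻⁵×26³ = 8.021 mg/L.
Pressure correction: C_s' = 8.021 × 0.688 = 5.519 mg/L.

C_s ≈ 5.52 mg/L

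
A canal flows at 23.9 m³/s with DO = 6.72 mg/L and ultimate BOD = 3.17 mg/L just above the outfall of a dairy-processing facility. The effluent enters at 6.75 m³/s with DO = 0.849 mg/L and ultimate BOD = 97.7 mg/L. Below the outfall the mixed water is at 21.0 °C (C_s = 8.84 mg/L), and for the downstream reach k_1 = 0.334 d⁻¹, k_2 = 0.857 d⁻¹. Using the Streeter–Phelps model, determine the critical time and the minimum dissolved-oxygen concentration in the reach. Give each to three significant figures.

Mixed DO = (23.9×6.72 + 6.75×0.849)/(23.9+6.75) = 166.3/30.65 = 5.427 mg/L.
Mixed L₀ = (23.9×3.17 + 6.75×97.7)/(30.65) = 735.2/30.65 = 23.99 mg/L.
Initial deficit D₀ = C_s − DO₀ = 8.84 − 5.427 = 3.413 mg/L.
t_c = (1/0.5230) ln[(0.857/0.334)(1 − 3.413×0.5230/(0.334×23.99))] = 1.912 × ln(1.994) = 1.320 d.
D_c = (0.334/0.857) × 23.99 × e^(−0.334×1.320) = 0.3897 × 23.99 × 0.6435 = 6.016 mg/L.
Minimum DO = 8.84 − 6.016 = 2.824 mg/L.

t_c ≈ 1.32 d; minimum DO ≈ 2.82 mg/L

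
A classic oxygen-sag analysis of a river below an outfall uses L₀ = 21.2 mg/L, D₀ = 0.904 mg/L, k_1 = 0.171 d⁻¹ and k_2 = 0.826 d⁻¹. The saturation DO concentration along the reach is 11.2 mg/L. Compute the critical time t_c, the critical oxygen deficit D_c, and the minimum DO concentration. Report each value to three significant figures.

t_c ≈ 2.13 d; D_c ≈ 3.05 mg/L; min DO ≈ 8.15 mg/L

With k_2/k_1 = 4.830 and 1 − D₀(k_2−k_1)/(k_1 L₀) = 0.8367,
t_c = ln(4.830 × 0.8367) / (0.826 − 0.171) = ln(4.041) / 0.6550 = 1.397/0.6550 = 2.132 d.
D_c = (k_1/k_2) L₀ e^(−k_1 t_c) = (0.171/0.826) × 21.2 × e^(−0.171×2.132) = 0.2070 × 21.2 × 0.6945 = 3.048 mg/L.
Minimum DO = C_s − D_c = 11.2 − 3.048 = 8.152 mg/L.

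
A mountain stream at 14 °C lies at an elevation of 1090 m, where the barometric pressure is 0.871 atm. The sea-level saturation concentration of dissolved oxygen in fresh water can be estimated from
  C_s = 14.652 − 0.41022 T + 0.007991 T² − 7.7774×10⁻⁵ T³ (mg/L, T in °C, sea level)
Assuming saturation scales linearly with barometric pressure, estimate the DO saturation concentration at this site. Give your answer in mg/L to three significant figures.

At sea level: C_s = 14.652 − 0.41022×14 + 0.007991×14² − 7.7774×10⁻⁵×14³ = 10.26 mg/L.
Pressure correction: C_s' = 10.26 × 0.871 = 8.938 mg/L.

C_s ≈ 8.94 mg/L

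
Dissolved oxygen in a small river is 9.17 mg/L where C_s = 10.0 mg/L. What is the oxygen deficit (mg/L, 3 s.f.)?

D = C_s − C = 10.0 − 9.17 = 0.830 mg/L.

D ≈ 0.830 mg/L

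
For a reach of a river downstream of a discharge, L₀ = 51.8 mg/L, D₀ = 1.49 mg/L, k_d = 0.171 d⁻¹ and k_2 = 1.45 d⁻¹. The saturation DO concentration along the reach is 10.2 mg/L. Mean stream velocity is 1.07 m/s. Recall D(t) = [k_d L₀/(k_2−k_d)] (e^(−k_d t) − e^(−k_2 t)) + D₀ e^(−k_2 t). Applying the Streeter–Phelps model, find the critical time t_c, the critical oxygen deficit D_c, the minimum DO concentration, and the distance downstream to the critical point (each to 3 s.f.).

t_c ≈ 1.48 d; D_c ≈ 4.74 mg/L; min DO ≈ 5.46 mg/L; x_c ≈ 137 km

With k_2/k_d = 8.480 and 1 − D₀(k_2−k_d)/(k_d L₀) = 0.7849,
t_c = ln(8.480 × 0.7849) / (1.45 − 0.171) = ln(6.655) / 1.279 = 1.895/1.279 = 1.482 d.
L(t_c) = L₀ e^(−k_d t_c) = 51.8 × 0.7761 = 40.20 mg/L, and at the critical point k_2 D_c = k_d L, so D_c = (0.171/1.45) × 40.20 = 4.741 mg/L.
Minimum DO = C_s − D_c = 10.2 − 4.741 = 5.459 mg/L.
x_c = v t_c = 1.07 m/s × 1.482 d × 86400 s/d = 137000 m ≈ 137 km.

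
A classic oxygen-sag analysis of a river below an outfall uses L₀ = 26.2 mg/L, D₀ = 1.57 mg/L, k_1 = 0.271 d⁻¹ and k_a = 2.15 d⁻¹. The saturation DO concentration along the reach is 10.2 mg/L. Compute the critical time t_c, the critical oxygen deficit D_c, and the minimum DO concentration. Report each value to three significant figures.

t_c = [1/(k_a−k_1)] ln[(k_a/k_1)(1 − D₀(k_a−k_1)/(k_1 L₀))]
= [1/(2.15−0.271)] ln[(2.15/0.271)(1 − 1.57×1.879/(0.271×26.2))]
= (1/1.879) ln[7.934 × 0.5845] = 0.5322 × ln(4.637) = 0.5322 × 1.534 = 0.8165 d.
L(t_c) = L₀ e^(−k_1 t_c) = 26.2 × 0.8015 = 21.00 mg/L, and at the critical point k_a D_c = k_1 L, so D_c = (0.271/2.15) × 21.00 = 2.647 mg/L.
Minimum DO = C_s − D_c = 10.2 − 2.647 = 7.553 mg/L.

t_c ≈ 0.816 d; D_c ≈ 2.65 mg/L; min DO ≈ 7.55 mg/L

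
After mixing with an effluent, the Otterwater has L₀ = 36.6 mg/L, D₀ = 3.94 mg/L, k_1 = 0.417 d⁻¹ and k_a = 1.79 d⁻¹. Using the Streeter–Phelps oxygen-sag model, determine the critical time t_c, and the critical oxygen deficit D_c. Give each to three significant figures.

t_c ≈ 0.742 d; D_c ≈ 6.26 mg/L

At the critical point dD/dt = 0, so k_1 L₀ e^(−k_1 t) = k_a D. Substituting D(t) from the Streeter–Phelps equation and solving for t gives
t_c = ln[(k_a/k_1)(1 − D₀(k_a−k_1)/(k_1 L₀))] / (k_a−k_1).
Here k_a−k_1 = 1.373 d⁻¹ and 1 − D₀(k_a−k_1)/(k_1 L₀) = 1 − 3.94×1.373/(0.417×36.6) = 0.6456, so
t_c = ln(4.293 × 0.6456) / 1.373 = 1.019 / 1.373 = 0.7423 d.
L(t_c) = L₀ e^(−k_1 t_c) = 36.6 × 0.7338 = 26.86 mg/L, and at the critical point k_a D_c = k_1 L, so D_c = (0.417/1.79) × 26.86 = 6.256 mg/L.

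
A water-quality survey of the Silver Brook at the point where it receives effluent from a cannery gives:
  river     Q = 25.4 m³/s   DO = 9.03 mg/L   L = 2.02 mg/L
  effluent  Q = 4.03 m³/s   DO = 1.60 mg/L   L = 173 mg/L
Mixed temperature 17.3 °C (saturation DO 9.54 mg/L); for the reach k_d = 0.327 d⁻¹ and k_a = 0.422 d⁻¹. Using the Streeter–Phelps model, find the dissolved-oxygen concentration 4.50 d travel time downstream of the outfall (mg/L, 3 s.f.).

Mixed DO = (25.4×9.03 + 4.03×1.60)/(25.4+4.03) = 235.8/29.43 = 8.013 mg/L.
Mixed L₀ = (25.4×2.02 + 4.03×173)/(29.43) = 748.5/29.43 = 25.43 mg/L.
Initial deficit D₀ = C_s − DO₀ = 9.54 − 8.013 = 1.527 mg/L.
D(4.50) = [0.327×25.43/(0.422−0.327)](e^(−0.327×4.50) − e^(−0.422×4.50)) + 1.527 e^(−0.422×4.50)
= 87.54 × (0.2296 − 0.1497) + 1.527 × 0.1497 = 7.220 mg/L.
DO = 9.54 − 7.220 = 2.320 mg/L.

DO ≈ 2.32 mg/L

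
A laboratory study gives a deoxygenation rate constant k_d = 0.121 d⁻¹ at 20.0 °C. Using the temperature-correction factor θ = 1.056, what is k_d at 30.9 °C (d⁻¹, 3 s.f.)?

k_d ≈ 0.219 d⁻¹

k_d(T₂) = k_d(T₁) · θ^(T₂−T₁) = 0.121 × 1.056^(30.9−20.0)
= 0.121 × 1.056^10.9 = 0.121 × 1.811 = 0.2191 d⁻¹.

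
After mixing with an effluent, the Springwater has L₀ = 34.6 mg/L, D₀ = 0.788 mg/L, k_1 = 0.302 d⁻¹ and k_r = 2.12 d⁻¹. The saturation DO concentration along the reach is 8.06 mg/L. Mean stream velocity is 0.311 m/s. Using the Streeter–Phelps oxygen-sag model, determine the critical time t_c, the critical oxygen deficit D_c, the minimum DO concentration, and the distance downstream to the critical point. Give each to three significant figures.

t_c = [1/(k_r−k_1)] ln[(k_r/k_1)(1 − D₀(k_r−k_1)/(k_1 L₀))]
= [1/(2.12−0.302)] ln[(2.12/0.302)(1 − 0.788×1.818/(0.302×34.6))]
= (1/1.818) ln[7.020 × 0.8629] = 0.5501 × ln(6.057) = 0.5501 × 1.801 = 0.9908 d.
D_c = (k_1/k_r) L₀ e^(−k_1 t_c) = (0.302/2.12) × 34.6 × e^(−0.302×0.9908) = 0.1425 × 34.6 × 0.7414 = 3.654 mg/L.
Minimum DO = C_s − D_c = 8.06 − 3.654 = 4.406 mg/L.
x_c = v t_c = 0.311 m/s × 0.9908 d × 86400 s/d = 26620 m ≈ 26.6 km.

t_c ≈ 0.991 d; D_c ≈ 3.65 mg/L; min DO ≈ 4.41 mg/L; x_c ≈ 26.6 km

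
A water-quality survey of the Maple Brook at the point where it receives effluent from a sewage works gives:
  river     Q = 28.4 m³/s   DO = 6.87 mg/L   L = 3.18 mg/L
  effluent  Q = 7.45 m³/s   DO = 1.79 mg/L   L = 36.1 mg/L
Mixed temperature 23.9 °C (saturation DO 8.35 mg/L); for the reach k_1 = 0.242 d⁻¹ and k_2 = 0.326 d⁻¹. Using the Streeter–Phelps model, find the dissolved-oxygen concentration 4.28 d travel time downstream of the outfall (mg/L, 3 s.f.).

DO ≈ 4.63 mg/L

Mixed DO = (28.4×6.87 + 7.45×1.79)/(28.4+7.45) = 208.4/35.85 = 5.814 mg/L.
Mixed L₀ = (28.4×3.18 + 7.45×36.1)/(35.85) = 359.3/35.85 = 10.02 mg/L.
Initial deficit D₀ = C_s − DO₀ = 8.35 − 5.814 = 2.536 mg/L.
D(4.28) = [0.242×10.02/(0.326−0.242)](e^(−0.242×4.28) − e^(−0.326×4.28)) + 2.536 e^(−0.326×4.28)
= 28.87 × (0.3550 − 0.2478) + 2.536 × 0.2478 = 3.723 mg/L.
DO = 8.35 − 3.723 = 4.627 mg/L.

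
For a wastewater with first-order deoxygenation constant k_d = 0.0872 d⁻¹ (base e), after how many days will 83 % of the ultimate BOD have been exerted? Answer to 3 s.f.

t ≈ 20.3 d

y/L₀ = 1 − e^(−k_d t) = 0.83 ⇒ e^(−k_d t) = 0.170
t = −ln(0.170) / 0.0872 = 1.772 / 0.0872 = 20.32 d.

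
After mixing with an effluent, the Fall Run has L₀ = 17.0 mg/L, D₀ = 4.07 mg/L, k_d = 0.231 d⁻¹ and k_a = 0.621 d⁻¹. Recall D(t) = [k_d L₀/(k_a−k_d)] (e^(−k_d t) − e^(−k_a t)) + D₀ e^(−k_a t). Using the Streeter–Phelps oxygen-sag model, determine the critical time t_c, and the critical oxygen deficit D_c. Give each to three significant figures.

t_c ≈ 1.21 d; D_c ≈ 4.78 mg/L

At the critical point dD/dt = 0, so k_d L₀ e^(−k_d t) = k_a D. Substituting D(t) from the Streeter–Phelps equation and solving for t gives
t_c = ln[(k_a/k_d)(1 − D₀(k_a−k_d)/(k_d L₀))] / (k_a−k_d).
Here k_a−k_d = 0.3900 d⁻¹ and 1 − D₀(k_a−k_d)/(k_d L₀) = 1 − 4.07×0.3900/(0.231×17.0) = 0.5958, so
t_c = ln(2.688 × 0.5958) / 0.3900 = 0.4711 / 0.3900 = 1.208 d.
L(t_c) = L₀ e^(−k_d t_c) = 17.0 × 0.7565 = 12.86 mg/L, and at the critical point k_a D_c = k_d L, so D_c = (0.231/0.621) × 12.86 = 4.784 mg/L.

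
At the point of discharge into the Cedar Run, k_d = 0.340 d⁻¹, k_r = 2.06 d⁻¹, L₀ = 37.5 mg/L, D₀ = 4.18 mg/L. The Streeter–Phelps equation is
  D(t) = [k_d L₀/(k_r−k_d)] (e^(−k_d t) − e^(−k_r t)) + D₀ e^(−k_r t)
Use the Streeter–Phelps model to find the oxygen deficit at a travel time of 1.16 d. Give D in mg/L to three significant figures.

D ≈ 4.70 mg/L

k_d L₀/(k_r−k_d) = 0.340×37.5/(2.06−0.340) = 12.75/1.720 = 7.413 mg/L.
e^(−k_d t) = e^(−0.340×1.160) = 0.6741; e^(−k_r t) = e^(−2.06×1.160) = 0.09167.
D = 7.413 × (0.6741 − 0.09167) + 4.18 × 0.09167 = 4.317 + 0.3832 = 4.701 mg/L.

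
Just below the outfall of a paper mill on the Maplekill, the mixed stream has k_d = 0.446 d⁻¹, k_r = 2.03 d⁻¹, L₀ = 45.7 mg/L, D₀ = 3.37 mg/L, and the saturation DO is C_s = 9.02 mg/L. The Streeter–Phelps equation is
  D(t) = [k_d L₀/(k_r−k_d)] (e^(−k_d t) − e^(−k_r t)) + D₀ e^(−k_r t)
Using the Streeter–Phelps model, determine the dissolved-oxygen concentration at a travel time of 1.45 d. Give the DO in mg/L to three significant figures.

k_d L₀/(k_r−k_d) = 0.446×45.7/(2.03−0.446) = 20.38/1.584 = 12.87 mg/L.
e^(−k_d t) = e^(−0.446×1.450) = 0.5238; e^(−k_r t) = e^(−2.03×1.450) = 0.05268.
D = 12.87 × (0.5238 − 0.05268) + 3.37 × 0.05268 = 6.062 + 0.1775 = 6.239 mg/L.
DO = C_s − D = 9.02 − 6.239 = 2.781 mg/L.

DO ≈ 2.78 mg/L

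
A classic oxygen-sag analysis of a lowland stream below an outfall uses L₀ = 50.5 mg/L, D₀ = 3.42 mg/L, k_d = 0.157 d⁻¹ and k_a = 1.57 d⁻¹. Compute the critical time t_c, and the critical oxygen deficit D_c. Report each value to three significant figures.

t_c ≈ 0.964 d; D_c ≈ 4.34 mg/L

At the critical point dD/dt = 0, so k_d L₀ e^(−k_d t) = k_a D. Substituting D(t) from the Streeter–Phelps equation and solving for t gives
t_c = ln[(k_a/k_d)(1 − D₀(k_a−k_d)/(k_d L₀))] / (k_a−k_d).
Here k_a−k_d = 1.413 d⁻¹ and 1 − D₀(k_a−k_d)/(k_d L₀) = 1 − 3.42×1.413/(0.157×50.5) = 0.3905, so
t_c = ln(10.00 × 0.3905) / 1.413 = 1.362 / 1.413 = 0.9641 d.
D_c = (k_d/k_a) L₀ e^(−k_d t_c) = (0.157/1.57) × 50.5 × e^(−0.157×0.9641) = 0.1000 × 50.5 × 0.8595 = 4.341 mg/L.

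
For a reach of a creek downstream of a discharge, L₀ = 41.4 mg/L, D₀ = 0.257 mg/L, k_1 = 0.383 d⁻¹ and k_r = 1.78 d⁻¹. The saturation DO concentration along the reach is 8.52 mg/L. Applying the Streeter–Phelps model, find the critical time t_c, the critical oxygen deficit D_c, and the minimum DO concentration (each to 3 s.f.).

t_c ≈ 1.08 d; D_c ≈ 5.88 mg/L; min DO ≈ 2.64 mg/L

At the critical point dD/dt = 0, so k_1 L₀ e^(−k_1 t) = k_r D. Substituting D(t) from the Streeter–Phelps equation and solving for t gives
t_c = ln[(k_r/k_1)(1 − D₀(k_r−k_1)/(k_1 L₀))] / (k_r−k_1).
Here k_r−k_1 = 1.397 d⁻¹ and 1 − D₀(k_r−k_1)/(k_1 L₀) = 1 − 0.257×1.397/(0.383×41.4) = 0.9774, so
t_c = ln(4.648 × 0.9774) / 1.397 = 1.513 / 1.397 = 1.083 d.
D_c = (k_1/k_r) L₀ e^(−k_1 t_c) = (0.383/1.78) × 41.4 × e^(−0.383×1.083) = 0.2152 × 41.4 × 0.6604 = 5.883 mg/L.
Minimum DO = C_s − D_c = 8.52 − 5.883 = 2.637 mg/L.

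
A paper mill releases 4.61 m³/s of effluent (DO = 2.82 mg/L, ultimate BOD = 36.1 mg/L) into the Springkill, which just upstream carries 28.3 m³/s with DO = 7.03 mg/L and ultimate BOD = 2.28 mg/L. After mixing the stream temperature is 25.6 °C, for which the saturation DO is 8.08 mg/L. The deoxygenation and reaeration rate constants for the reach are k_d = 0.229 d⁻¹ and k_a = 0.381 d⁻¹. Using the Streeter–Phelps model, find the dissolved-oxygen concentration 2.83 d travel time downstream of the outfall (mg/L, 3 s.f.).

Mixed DO = (28.3×7.03 + 4.61×2.82)/(28.3+4.61) = 211.9/32.91 = 6.440 mg/L.
Mixed L₀ = (28.3×2.28 + 4.61×36.1)/(32.91) = 230.9/32.91 = 7.017 mg/L.
Initial deficit D₀ = C_s − DO₀ = 8.08 − 6.440 = 1.640 mg/L.
D(2.83) = [0.229×7.017/(0.381−0.229)](e^(−0.229×2.83) − e^(−0.381×2.83)) + 1.640 e^(−0.381×2.83)
= 10.57 × (0.5231 − 0.3402) + 1.640 × 0.3402 = 2.491 mg/L.
DO = 8.08 − 2.491 = 5.589 mg/L.

DO ≈ 5.59 mg/L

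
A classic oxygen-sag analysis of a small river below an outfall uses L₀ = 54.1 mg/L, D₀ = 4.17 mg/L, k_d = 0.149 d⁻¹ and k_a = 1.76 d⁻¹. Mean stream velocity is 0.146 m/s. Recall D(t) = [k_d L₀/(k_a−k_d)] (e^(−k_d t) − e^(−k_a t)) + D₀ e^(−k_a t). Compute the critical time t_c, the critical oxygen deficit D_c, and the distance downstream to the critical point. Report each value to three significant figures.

t_c ≈ 0.420 d; D_c ≈ 4.30 mg/L; x_c ≈ 5.30 km

With k_a/k_d = 11.81 and 1 − D₀(k_a−k_d)/(k_d L₀) = 0.1666,
t_c = ln(11.81 × 0.1666) / (1.76 − 0.149) = ln(1.968) / 1.611 = 0.6770/1.611 = 0.4203 d.
D_c = (k_d/k_a) L₀ e^(−k_d t_c) = (0.149/1.76) × 54.1 × e^(−0.149×0.4203) = 0.08466 × 54.1 × 0.9393 = 4.302 mg/L.
x_c = v t_c = 0.146 m/s × 0.4203 d × 86400 s/d = 5301 m ≈ 5.30 km.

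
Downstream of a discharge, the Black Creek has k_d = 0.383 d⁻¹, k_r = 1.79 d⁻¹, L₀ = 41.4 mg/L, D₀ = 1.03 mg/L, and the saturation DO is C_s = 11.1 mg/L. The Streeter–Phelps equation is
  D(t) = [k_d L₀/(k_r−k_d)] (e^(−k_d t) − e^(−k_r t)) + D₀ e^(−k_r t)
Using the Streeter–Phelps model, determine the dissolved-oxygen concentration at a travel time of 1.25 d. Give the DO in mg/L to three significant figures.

k_d L₀/(k_r−k_d) = 0.383×41.4/(1.79−0.383) = 15.86/1.407 = 11.27 mg/L.
e^(−k_d t) = e^(−0.383×1.250) = 0.6196; e^(−k_r t) = e^(−1.79×1.250) = 0.1067.
D = 11.27 × (0.6196 − 0.1067) + 1.03 × 0.1067 = 5.779 + 0.1099 = 5.889 mg/L.
DO = C_s − D = 11.1 − 5.889 = 5.211 mg/L.

DO ≈ 5.21 mg/L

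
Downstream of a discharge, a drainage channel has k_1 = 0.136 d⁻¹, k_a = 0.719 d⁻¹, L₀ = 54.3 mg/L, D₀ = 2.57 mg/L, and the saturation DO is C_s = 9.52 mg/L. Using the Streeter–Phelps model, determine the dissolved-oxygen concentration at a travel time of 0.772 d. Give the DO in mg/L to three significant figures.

DO ≈ 3.91 mg/L

k_1 L₀/(k_a−k_1) = 0.136×54.3/(0.719−0.136) = 7.385/0.5830 = 12.67 mg/L.
e^(−k_1 t) = e^(−0.136×0.7720) = 0.9003; e^(−k_a t) = e^(−0.719×0.7720) = 0.5740.
D = 12.67 × (0.9003 − 0.5740) + 2.57 × 0.5740 = 4.133 + 1.475 = 5.608 mg/L.
DO = C_s − D = 9.52 − 5.608 = 3.912 mg/L.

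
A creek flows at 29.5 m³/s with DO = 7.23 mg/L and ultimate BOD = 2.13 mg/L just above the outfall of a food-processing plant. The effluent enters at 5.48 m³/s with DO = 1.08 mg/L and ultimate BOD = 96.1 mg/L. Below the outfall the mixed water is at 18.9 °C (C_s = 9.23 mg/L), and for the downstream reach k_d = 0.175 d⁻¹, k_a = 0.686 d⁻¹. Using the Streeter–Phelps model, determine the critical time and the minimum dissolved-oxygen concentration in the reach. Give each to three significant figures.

Mixed DO = (29.5×7.23 + 5.48×1.08)/(29.5+5.48) = 219.2/34.98 = 6.267 mg/L.
Mixed L₀ = (29.5×2.13 + 5.48×96.1)/(34.98) = 589.5/34.98 = 16.85 mg/L.
Initial deficit D₀ = C_s − DO₀ = 9.23 − 6.267 = 2.963 mg/L.
t_c = (1/0.5110) ln[(0.686/0.175)(1 − 2.963×0.5110/(0.175×16.85))] = 1.957 × ln(1.907) = 1.263 d.
D_c = (0.175/0.686) × 16.85 × e^(−0.175×1.263) = 0.2551 × 16.85 × 0.8017 = 3.446 mg/L.
Minimum DO = 9.23 − 3.446 = 5.784 mg/L.

t_c ≈ 1.26 d; minimum DO ≈ 5.78 mg/L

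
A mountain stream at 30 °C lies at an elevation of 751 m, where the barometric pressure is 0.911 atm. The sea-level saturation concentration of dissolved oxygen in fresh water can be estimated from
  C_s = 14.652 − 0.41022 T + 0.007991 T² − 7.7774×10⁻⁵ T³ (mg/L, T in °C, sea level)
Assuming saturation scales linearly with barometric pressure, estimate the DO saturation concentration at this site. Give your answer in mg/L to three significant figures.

At sea level: C_s = 14.652 − 0.41022×30 + 0.007991×30² − 7.7774×10⁻⁵×30³ = 7.437 mg/L.
Pressure correction: C_s' = 7.437 × 0.911 = 6.775 mg/L.

C_s ≈ 6.78 mg/L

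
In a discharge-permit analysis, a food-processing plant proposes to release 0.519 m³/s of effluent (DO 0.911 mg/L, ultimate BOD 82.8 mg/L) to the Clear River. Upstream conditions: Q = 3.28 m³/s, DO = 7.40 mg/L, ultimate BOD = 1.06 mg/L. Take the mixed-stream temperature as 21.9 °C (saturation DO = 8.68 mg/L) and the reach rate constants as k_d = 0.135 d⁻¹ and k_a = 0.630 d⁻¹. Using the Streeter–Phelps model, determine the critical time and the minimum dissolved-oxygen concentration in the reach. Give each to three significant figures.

t_c ≈ 0.993 d; minimum DO ≈ 6.39 mg/L

Mixed DO = (3.28×7.40 + 0.519×0.911)/(3.28+0.519) = 24.74/3.799 = 6.514 mg/L.
Mixed L₀ = (3.28×1.06 + 0.519×82.8)/(3.799) = 46.45/3.799 = 12.23 mg/L.
Initial deficit D₀ = C_s − DO₀ = 8.68 − 6.514 = 2.166 mg/L.
t_c = (1/0.4950) ln[(0.630/0.135)(1 − 2.166×0.4950/(0.135×12.23))] = 2.020 × ln(1.635) = 0.9929 d.
D_c = (0.135/0.630) × 12.23 × e^(−0.135×0.9929) = 0.2143 × 12.23 × 0.8746 = 2.291 mg/L.
Minimum DO = 8.68 − 2.291 = 6.389 mg/L.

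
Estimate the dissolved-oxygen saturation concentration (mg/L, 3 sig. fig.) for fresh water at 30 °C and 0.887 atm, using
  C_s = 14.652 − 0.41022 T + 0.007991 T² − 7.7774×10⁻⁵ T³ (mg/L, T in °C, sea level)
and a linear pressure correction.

C_s ≈ 6.60 mg/L

At sea level: C_s = 14.652 − 0.41022×30 + 0.007991×30² − 7.7774×10⁻⁵×30³ = 7.437 mg/L.
Pressure correction: C_s' = 7.437 × 0.887 = 6.597 mg/L.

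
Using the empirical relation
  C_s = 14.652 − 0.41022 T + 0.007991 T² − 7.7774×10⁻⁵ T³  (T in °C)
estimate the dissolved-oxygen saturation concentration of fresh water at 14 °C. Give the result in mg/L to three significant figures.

C_s = 14.652 − 0.41022×14 + 0.007991×14² − 7.7774×10⁻⁵×14³ = 10.26 mg/L.

C_s ≈ 10.3 mg/L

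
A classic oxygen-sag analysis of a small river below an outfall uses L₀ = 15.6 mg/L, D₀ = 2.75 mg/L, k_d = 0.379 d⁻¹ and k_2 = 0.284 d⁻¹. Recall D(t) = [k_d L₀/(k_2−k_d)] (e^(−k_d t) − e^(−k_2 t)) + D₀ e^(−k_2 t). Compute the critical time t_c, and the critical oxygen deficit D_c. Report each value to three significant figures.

t_c = [1/(k_2−k_d)] ln[(k_2/k_d)(1 − D₀(k_2−k_d)/(k_d L₀))]
= [1/(0.284−0.379)] ln[(0.284/0.379)(1 − 2.75×-0.09500/(0.379×15.6))]
= (1/-0.09500) ln[0.7493 × 1.044] = -10.53 × ln(0.7825) = -10.53 × -0.2453 = 2.582 d.
D_c = (k_d/k_2) L₀ e^(−k_d t_c) = (0.379/0.284) × 15.6 × e^(−0.379×2.582) = 1.335 × 15.6 × 0.3758 = 7.823 mg/L.

t_c ≈ 2.58 d; D_c ≈ 7.82 mg/L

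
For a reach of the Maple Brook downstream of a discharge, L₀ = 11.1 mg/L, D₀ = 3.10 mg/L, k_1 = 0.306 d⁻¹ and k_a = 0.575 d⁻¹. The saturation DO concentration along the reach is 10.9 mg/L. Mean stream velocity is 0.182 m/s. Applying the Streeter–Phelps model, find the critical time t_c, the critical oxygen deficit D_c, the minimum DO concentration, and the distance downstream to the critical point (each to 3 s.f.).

t_c ≈ 1.30 d; D_c ≈ 3.97 mg/L; min DO ≈ 6.93 mg/L; x_c ≈ 20.4 km

At the critical point dD/dt = 0, so k_1 L₀ e^(−k_1 t) = k_a D. Substituting D(t) from the Streeter–Phelps equation and solving for t gives
t_c = ln[(k_a/k_1)(1 − D₀(k_a−k_1)/(k_1 L₀))] / (k_a−k_1).
Here k_a−k_1 = 0.2690 d⁻¹ and 1 − D₀(k_a−k_1)/(k_1 L₀) = 1 − 3.10×0.2690/(0.306×11.1) = 0.7545, so
t_c = ln(1.879 × 0.7545) / 0.2690 = 0.3491 / 0.2690 = 1.298 d.
L(t_c) = L₀ e^(−k_1 t_c) = 11.1 × 0.6723 = 7.462 mg/L, and at the critical point k_a D_c = k_1 L, so D_c = (0.306/0.575) × 7.462 = 3.971 mg/L.
Minimum DO = C_s − D_c = 10.9 − 3.971 = 6.929 mg/L.
x_c = v t_c = 0.182 m/s × 1.298 d × 86400 s/d = 20410 m ≈ 20.4 km.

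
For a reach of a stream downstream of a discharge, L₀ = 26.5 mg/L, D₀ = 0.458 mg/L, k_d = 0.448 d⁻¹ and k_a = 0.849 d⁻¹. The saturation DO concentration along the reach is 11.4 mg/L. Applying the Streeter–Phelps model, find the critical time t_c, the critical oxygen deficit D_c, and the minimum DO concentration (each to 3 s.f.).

t_c ≈ 1.56 d; D_c ≈ 6.97 mg/L; min DO ≈ 4.43 mg/L

With k_a/k_d = 1.895 and 1 − D₀(k_a−k_d)/(k_d L₀) = 0.9845,
t_c = ln(1.895 × 0.9845) / (0.849 − 0.448) = ln(1.866) / 0.4010 = 0.6237/0.4010 = 1.555 d.
D_c = (k_d/k_a) L₀ e^(−k_d t_c) = (0.448/0.849) × 26.5 × e^(−0.448×1.555) = 0.5277 × 26.5 × 0.4982 = 6.966 mg/L.
Minimum DO = C_s − D_c = 11.4 − 6.966 = 4.434 mg/L.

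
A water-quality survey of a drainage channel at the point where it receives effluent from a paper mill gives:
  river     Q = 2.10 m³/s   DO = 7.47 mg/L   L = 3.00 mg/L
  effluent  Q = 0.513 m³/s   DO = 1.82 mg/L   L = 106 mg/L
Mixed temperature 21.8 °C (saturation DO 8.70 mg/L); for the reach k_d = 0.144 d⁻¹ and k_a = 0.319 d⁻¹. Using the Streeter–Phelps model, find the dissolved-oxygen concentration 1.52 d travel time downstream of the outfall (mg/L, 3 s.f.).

Mixed DO = (2.10×7.47 + 0.513×1.82)/(2.10+0.513) = 16.62/2.613 = 6.361 mg/L.
Mixed L₀ = (2.10×3.00 + 0.513×106)/(2.613) = 60.68/2.613 = 23.22 mg/L.
Initial deficit D₀ = C_s − DO₀ = 8.70 − 6.361 = 2.339 mg/L.
D(1.52) = [0.144×23.22/(0.319−0.144)](e^(−0.144×1.52) − e^(−0.319×1.52)) + 2.339 e^(−0.319×1.52)
= 19.11 × (0.8034 − 0.6158) + 2.339 × 0.6158 = 5.026 mg/L.
DO = 8.70 − 5.026 = 3.674 mg/L.

DO ≈ 3.67 mg/L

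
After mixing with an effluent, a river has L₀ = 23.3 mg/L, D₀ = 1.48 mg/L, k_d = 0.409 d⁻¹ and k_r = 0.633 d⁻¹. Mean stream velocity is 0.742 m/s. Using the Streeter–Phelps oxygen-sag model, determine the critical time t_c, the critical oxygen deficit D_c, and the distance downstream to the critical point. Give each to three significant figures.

With k_r/k_d = 1.548 and 1 − D₀(k_r−k_d)/(k_d L₀) = 0.9652,
t_c = ln(1.548 × 0.9652) / (0.633 − 0.409) = ln(1.494) / 0.2240 = 0.4013/0.2240 = 1.792 d.
D_c = (k_d/k_r) L₀ e^(−k_d t_c) = (0.409/0.633) × 23.3 × e^(−0.409×1.792) = 0.6461 × 23.3 × 0.4806 = 7.235 mg/L.
x_c = v t_c = 0.742 m/s × 1.792 d × 86400 s/d = 114900 m ≈ 115 km.

t_c ≈ 1.79 d; D_c ≈ 7.23 mg/L; x_c ≈ 115 km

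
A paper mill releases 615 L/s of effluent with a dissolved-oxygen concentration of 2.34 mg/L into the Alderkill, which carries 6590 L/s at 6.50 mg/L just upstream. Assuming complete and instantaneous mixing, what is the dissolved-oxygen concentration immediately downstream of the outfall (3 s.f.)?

Flow-weighted mixing: C = (Q_r C_r + Q_w C_w)/(Q_r + Q_w)
= (6590×6.50 + 615×2.34)/(6590 + 615) = 44270/7205 = 6.145 mg/L.

6.14 mg/L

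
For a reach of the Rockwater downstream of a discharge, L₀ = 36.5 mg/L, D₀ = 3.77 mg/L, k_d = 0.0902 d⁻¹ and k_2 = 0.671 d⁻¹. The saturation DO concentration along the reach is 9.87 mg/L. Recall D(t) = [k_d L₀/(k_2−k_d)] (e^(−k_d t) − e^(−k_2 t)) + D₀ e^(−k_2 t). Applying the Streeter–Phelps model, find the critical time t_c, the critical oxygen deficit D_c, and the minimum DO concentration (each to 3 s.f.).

t_c ≈ 1.57 d; D_c ≈ 4.26 mg/L; min DO ≈ 5.61 mg/L

At the critical point dD/dt = 0, so k_d L₀ e^(−k_d t) = k_2 D. Substituting D(t) from the Streeter–Phelps equation and solving for t gives
t_c = ln[(k_2/k_d)(1 − D₀(k_2−k_d)/(k_d L₀))] / (k_2−k_d).
Here k_2−k_d = 0.5808 d⁻¹ and 1 − D₀(k_2−k_d)/(k_d L₀) = 1 − 3.77×0.5808/(0.0902×36.5) = 0.3349, so
t_c = ln(7.439 × 0.3349) / 0.5808 = 0.9129 / 0.5808 = 1.572 d.
D_c = (k_d/k_2) L₀ e^(−k_d t_c) = (0.0902/0.671) × 36.5 × e^(−0.0902×1.572) = 0.1344 × 36.5 × 0.8678 = 4.258 mg/L.
Minimum DO = C_s − D_c = 9.87 − 4.258 = 5.612 mg/L.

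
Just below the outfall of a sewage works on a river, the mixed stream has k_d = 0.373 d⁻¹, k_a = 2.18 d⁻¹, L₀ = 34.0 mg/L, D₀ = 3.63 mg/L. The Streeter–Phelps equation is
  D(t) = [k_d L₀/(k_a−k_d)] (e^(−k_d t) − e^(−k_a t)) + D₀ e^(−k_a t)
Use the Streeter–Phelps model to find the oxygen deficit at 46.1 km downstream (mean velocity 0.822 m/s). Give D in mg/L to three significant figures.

Travel time t = x/v = 46.1 km / (0.822 m/s) = 46100 m / 0.822 m/s = 56080 s = 0.6491 d.
k_d L₀/(k_a−k_d) = 0.373×34.0/(2.18−0.373) = 12.68/1.807 = 7.018 mg/L.
e^(−k_d t) = e^(−0.373×0.6491) = 0.7850; e^(−k_a t) = e^(−2.18×0.6491) = 0.2429.
D = 7.018 × (0.7850 − 0.2429) + 3.63 × 0.2429 = 3.804 + 0.8818 = 4.686 mg/L.

D ≈ 4.69 mg/L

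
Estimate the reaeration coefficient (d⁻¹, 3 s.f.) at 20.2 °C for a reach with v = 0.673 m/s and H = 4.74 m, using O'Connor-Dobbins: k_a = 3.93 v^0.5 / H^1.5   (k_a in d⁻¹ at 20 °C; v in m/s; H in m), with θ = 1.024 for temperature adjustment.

k_a(20) = 3.93 × 0.673^0.5 / 4.74^1.5 = 3.93 × 0.8204 / 10.32 = 0.3124 d⁻¹.
k_a(20.2) = 0.3124 × 1.024^(20.2−20) = 0.3124 × 1.005 = 0.3139 d⁻¹.

k_a ≈ 0.314 d⁻¹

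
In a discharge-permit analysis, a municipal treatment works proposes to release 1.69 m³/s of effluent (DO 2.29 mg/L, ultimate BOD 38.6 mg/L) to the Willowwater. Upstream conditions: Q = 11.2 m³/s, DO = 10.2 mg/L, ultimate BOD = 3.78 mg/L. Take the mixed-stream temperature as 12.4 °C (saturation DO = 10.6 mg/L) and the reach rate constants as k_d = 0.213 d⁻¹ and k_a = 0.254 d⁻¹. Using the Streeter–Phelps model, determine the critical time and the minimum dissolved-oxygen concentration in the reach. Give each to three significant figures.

t_c ≈ 3.47 d; minimum DO ≈ 7.26 mg/L

Mixed DO = (11.2×10.2 + 1.69×2.29)/(11.2+1.69) = 118.1/12.89 = 9.163 mg/L.
Mixed L₀ = (11.2×3.78 + 1.69×38.6)/(12.89) = 107.6/12.89 = 8.345 mg/L.
Initial deficit D₀ = C_s − DO₀ = 10.6 − 9.163 = 1.437 mg/L.
t_c = (1/0.04100) ln[(0.254/0.213)(1 − 1.437×0.04100/(0.213×8.345))] = 24.39 × ln(1.153) = 3.472 d.
D_c = (0.213/0.254) × 8.345 × e^(−0.213×3.472) = 0.8386 × 8.345 × 0.4774 = 3.341 mg/L.
Minimum DO = 10.6 − 3.341 = 7.259 mg/L.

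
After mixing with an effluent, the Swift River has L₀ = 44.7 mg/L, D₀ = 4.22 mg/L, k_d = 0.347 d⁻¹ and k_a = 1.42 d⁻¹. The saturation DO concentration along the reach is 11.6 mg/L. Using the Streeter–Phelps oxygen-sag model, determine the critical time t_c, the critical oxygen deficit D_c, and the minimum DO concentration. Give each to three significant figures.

With k_a/k_d = 4.092 and 1 − D₀(k_a−k_d)/(k_d L₀) = 0.7081,
t_c = ln(4.092 × 0.7081) / (1.42 − 0.347) = ln(2.898) / 1.073 = 1.064/1.073 = 0.9915 d.
D_c = (k_d/k_a) L₀ e^(−k_d t_c) = (0.347/1.42) × 44.7 × e^(−0.347×0.9915) = 0.2444 × 44.7 × 0.7089 = 7.743 mg/L.
Minimum DO = C_s − D_c = 11.6 − 7.743 = 3.857 mg/L.

t_c ≈ 0.991 d; D_c ≈ 7.74 mg/L; min DO ≈ 3.86 mg/L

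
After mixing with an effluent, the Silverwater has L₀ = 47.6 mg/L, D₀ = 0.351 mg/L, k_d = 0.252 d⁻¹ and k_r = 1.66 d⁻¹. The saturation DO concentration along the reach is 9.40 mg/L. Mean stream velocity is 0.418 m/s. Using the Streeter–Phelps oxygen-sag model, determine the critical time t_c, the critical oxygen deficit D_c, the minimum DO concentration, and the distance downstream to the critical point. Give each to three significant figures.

t_c = [1/(k_r−k_d)] ln[(k_r/k_d)(1 − D₀(k_r−k_d)/(k_d L₀))]
= [1/(1.66−0.252)] ln[(1.66/0.252)(1 − 0.351×1.408/(0.252×47.6))]
= (1/1.408) ln[6.587 × 0.9588] = 0.7102 × ln(6.316) = 0.7102 × 1.843 = 1.309 d.
D_c = (k_d/k_r) L₀ e^(−k_d t_c) = (0.252/1.66) × 47.6 × e^(−0.252×1.309) = 0.1518 × 47.6 × 0.7190 = 5.196 mg/L.
Minimum DO = C_s − D_c = 9.40 − 5.196 = 4.204 mg/L.
x_c = v t_c = 0.418 m/s × 1.309 d × 86400 s/d = 47270 m ≈ 47.3 km.

t_c ≈ 1.31 d; D_c ≈ 5.20 mg/L; min DO ≈ 4.20 mg/L; x_c ≈ 47.3 km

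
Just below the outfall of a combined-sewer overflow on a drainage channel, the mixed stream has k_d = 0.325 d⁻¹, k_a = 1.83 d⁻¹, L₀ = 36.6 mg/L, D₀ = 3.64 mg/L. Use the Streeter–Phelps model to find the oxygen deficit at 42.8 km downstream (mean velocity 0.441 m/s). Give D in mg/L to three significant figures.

D ≈ 4.94 mg/L

Travel time t = x/v = 42.8 km / (0.441 m/s) = 42800 m / 0.441 m/s = 97050 s = 1.123 d.
k_d L₀/(k_a−k_d) = 0.325×36.6/(1.83−0.325) = 11.90/1.505 = 7.904 mg/L.
e^(−k_d t) = e^(−0.325×1.123) = 0.6941; e^(−k_a t) = e^(−1.83×1.123) = 0.1280.
D = 7.904 × (0.6941 − 0.1280) + 3.64 × 0.1280 = 4.475 + 0.4660 = 4.941 mg/L.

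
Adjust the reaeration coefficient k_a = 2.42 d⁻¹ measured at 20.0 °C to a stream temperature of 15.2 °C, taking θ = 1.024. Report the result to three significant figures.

k_a ≈ 2.16 d⁻¹

k_a(T₂) = k_a(T₁) · θ^(T₂−T₁) = 2.42 × 1.024^(15.2−20.0)
= 2.42 × 1.024^-4.80 = 2.42 × 0.8924 = 2.160 d⁻¹.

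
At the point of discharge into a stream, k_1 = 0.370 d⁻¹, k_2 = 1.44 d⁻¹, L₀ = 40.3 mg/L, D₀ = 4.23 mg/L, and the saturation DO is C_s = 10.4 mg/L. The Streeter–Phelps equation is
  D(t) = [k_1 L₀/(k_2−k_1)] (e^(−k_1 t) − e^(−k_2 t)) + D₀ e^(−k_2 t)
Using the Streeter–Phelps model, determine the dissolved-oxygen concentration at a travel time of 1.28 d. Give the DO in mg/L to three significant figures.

k_1 L₀/(k_2−k_1) = 0.370×40.3/(1.44−0.370) = 14.91/1.070 = 13.94 mg/L.
e^(−k_1 t) = e^(−0.370×1.280) = 0.6228; e^(−k_2 t) = e^(−1.44×1.280) = 0.1583.
D = 13.94 × (0.6228 − 0.1583) + 4.23 × 0.1583 = 6.472 + 0.6697 = 7.142 mg/L.
DO = C_s − D = 10.4 − 7.142 = 3.258 mg/L.

DO ≈ 3.26 mg/L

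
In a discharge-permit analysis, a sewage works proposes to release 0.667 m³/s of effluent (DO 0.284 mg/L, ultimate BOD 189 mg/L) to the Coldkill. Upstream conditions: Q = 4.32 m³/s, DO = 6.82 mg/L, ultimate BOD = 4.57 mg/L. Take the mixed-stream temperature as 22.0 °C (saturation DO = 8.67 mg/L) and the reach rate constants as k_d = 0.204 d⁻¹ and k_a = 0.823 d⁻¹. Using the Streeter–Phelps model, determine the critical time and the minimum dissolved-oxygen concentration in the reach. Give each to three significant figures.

Mixed DO = (4.32×6.82 + 0.667×0.284)/(4.32+0.667) = 29.65/4.987 = 5.946 mg/L.
Mixed L₀ = (4.32×4.57 + 0.667×189)/(4.987) = 145.8/4.987 = 29.24 mg/L.
Initial deficit D₀ = C_s − DO₀ = 8.67 − 5.946 = 2.724 mg/L.
t_c = (1/0.6190) ln[(0.823/0.204)(1 − 2.724×0.6190/(0.204×29.24))] = 1.616 × ln(2.894) = 1.717 d.
D_c = (0.204/0.823) × 29.24 × e^(−0.204×1.717) = 0.2479 × 29.24 × 0.7046 = 5.106 mg/L.
Minimum DO = 8.67 − 5.106 = 3.564 mg/L.

t_c ≈ 1.72 d; minimum DO ≈ 3.56 mg/L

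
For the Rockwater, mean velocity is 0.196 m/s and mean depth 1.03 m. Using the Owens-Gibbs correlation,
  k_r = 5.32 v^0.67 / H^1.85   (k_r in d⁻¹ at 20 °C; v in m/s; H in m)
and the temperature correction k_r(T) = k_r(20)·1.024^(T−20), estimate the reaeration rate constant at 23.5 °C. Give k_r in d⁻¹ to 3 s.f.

k_r ≈ 1.84 d⁻¹

k_r(20) = 5.32 × 0.196^0.67 / 1.03^1.85 = 5.32 × 0.3356 / 1.056 = 1.690 d⁻¹.
k_r(23.5) = 1.690 × 1.024^(23.5−20) = 1.690 × 1.087 = 1.837 d⁻¹.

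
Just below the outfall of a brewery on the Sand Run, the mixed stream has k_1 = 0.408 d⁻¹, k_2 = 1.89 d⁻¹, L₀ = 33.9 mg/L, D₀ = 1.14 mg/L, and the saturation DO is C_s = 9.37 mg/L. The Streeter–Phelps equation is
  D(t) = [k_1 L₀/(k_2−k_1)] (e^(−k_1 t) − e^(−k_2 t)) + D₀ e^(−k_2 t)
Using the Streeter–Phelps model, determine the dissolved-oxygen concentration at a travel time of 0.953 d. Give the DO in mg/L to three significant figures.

DO ≈ 4.40 mg/L

k_1 L₀/(k_2−k_1) = 0.408×33.9/(1.89−0.408) = 13.83/1.482 = 9.333 mg/L.
e^(−k_1 t) = e^(−0.408×0.9530) = 0.6779; e^(−k_2 t) = e^(−1.89×0.9530) = 0.1651.
D = 9.333 × (0.6779 − 0.1651) + 1.14 × 0.1651 = 4.785 + 0.1882 = 4.974 mg/L.
DO = C_s − D = 9.37 − 4.974 = 4.396 mg/L.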